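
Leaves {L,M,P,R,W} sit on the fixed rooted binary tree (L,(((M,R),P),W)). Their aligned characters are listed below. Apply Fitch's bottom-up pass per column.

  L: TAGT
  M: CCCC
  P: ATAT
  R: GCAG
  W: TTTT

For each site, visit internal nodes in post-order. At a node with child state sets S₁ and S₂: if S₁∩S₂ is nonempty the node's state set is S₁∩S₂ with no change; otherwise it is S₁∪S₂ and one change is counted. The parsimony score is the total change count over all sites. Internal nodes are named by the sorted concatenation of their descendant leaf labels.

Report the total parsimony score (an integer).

MR@0: {C} ∪ {G} = {C,G} (union, +1)
MPR@0: {C,G} ∪ {A} = {A,C,G} (union, +1)
MPRW@0: {A,C,G} ∪ {T} = {A,C,G,T} (union, +1)
LMPRW@0: {T} ∩ {A,C,G,T} = {T} (intersection, +0)
MR@1: {C} ∩ {C} = {C} (intersection, +0)
MPR@1: {C} ∪ {T} = {C,T} (union, +1)
MPRW@1: {C,T} ∩ {T} = {T} (intersection, +0)
LMPRW@1: {A} ∪ {T} = {A,T} (union, +1)
MR@2: {C} ∪ {A} = {A,C} (union, +1)
MPR@2: {A,C} ∩ {A} = {A} (intersection, +0)
MPRW@2: {A} ∪ {T} = {A,T} (union, +1)
LMPRW@2: {G} ∪ {A,T} = {A,G,T} (union, +1)
MR@3: {C} ∪ {G} = {C,G} (union, +1)
MPR@3: {C,G} ∪ {T} = {C,G,T} (union, +1)
MPRW@3: {C,G,T} ∩ {T} = {T} (intersection, +0)
LMPRW@3: {T} ∩ {T} = {T} (intersection, +0)
per-site changes: [3, 2, 3, 2]; total = 10

10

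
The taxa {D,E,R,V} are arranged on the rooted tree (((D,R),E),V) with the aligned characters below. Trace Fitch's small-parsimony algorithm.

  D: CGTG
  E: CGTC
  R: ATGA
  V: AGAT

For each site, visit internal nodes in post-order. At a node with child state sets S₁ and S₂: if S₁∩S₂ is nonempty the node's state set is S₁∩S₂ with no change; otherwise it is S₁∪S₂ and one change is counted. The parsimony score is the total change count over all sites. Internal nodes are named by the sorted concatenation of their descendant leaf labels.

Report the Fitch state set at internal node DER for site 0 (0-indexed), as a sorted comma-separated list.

C

DR@0: {C} ∪ {A} = {A,C} (union, +1)
DER@0: {A,C} ∩ {C} = {C} (intersection, +0)
DERV@0: {C} ∪ {A} = {A,C} (union, +1)
DR@1: {G} ∪ {T} = {G,T} (union, +1)
DER@1: {G,T} ∩ {G} = {G} (intersection, +0)
DERV@1: {G} ∩ {G} = {G} (intersection, +0)
DR@2: {T} ∪ {G} = {G,T} (union, +1)
DER@2: {G,T} ∩ {T} = {T} (intersection, +0)
DERV@2: {T} ∪ {A} = {A,T} (union, +1)
DR@3: {G} ∪ {A} = {A,G} (union, +1)
DER@3: {A,G} ∪ {C} = {A,C,G} (union, +1)
DERV@3: {A,C,G} ∪ {T} = {A,C,G,T} (union, +1)
per-site changes: [2, 1, 2, 3]; total = 8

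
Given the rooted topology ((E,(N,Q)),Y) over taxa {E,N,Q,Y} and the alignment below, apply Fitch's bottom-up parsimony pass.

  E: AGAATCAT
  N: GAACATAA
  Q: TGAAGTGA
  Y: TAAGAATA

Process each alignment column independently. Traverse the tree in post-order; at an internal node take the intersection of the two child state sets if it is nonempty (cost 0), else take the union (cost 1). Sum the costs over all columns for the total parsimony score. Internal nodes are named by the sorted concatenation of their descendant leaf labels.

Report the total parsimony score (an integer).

site 0, node NQ: N={G} ∪ Q={T} → {G,T} (+1)
site 0, node ENQ: E={A} ∪ NQ={G,T} → {A,G,T} (+1)
site 0, node ENQY: ENQ={A,G,T} ∩ Y={T} → {T} (+0)
site 1, node NQ: N={A} ∪ Q={G} → {A,G} (+1)
site 1, node ENQ: E={G} ∩ NQ={A,G} → {G} (+0)
site 1, node ENQY: ENQ={G} ∪ Y={A} → {A,G} (+1)
site 2, node NQ: N={A} ∩ Q={A} → {A} (+0)
site 2, node ENQ: E={A} ∩ NQ={A} → {A} (+0)
site 2, node ENQY: ENQ={A} ∩ Y={A} → {A} (+0)
site 3, node NQ: N={C} ∪ Q={A} → {A,C} (+1)
site 3, node ENQ: E={A} ∩ NQ={A,C} → {A} (+0)
site 3, node ENQY: ENQ={A} ∪ Y={G} → {A,G} (+1)
site 4, node NQ: N={A} ∪ Q={G} → {A,G} (+1)
site 4, node ENQ: E={T} ∪ NQ={A,G} → {A,G,T} (+1)
site 4, node ENQY: ENQ={A,G,T} ∩ Y={A} → {A} (+0)
site 5, node NQ: N={T} ∩ Q={T} → {T} (+0)
site 5, node ENQ: E={C} ∪ NQ={T} → {C,T} (+1)
site 5, node ENQY: ENQ={C,T} ∪ Y={A} → {A,C,T} (+1)
site 6, node NQ: N={A} ∪ Q={G} → {A,G} (+1)
site 6, node ENQ: E={A} ∩ NQ={A,G} → {A} (+0)
site 6, node ENQY: ENQ={A} ∪ Y={T} → {A,T} (+1)
site 7, node NQ: N={A} ∩ Q={A} → {A} (+0)
site 7, node ENQ: E={T} ∪ NQ={A} → {A,T} (+1)
site 7, node ENQY: ENQ={A,T} ∩ Y={A} → {A} (+0)
per-site changes: [2, 2, 0, 2, 2, 2, 2, 1]; total = 13

13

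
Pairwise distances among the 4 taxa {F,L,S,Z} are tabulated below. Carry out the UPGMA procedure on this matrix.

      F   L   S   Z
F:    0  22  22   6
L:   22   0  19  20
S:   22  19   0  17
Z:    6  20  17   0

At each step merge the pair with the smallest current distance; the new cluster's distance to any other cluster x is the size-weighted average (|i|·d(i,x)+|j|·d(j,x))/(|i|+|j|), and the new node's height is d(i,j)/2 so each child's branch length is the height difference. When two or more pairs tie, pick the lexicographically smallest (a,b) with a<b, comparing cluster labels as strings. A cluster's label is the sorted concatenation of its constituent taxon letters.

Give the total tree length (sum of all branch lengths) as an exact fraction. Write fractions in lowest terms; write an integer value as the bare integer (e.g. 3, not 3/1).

131/4

1. join F+Z (d=6) ⇒ FZ; edges |F|=3, |Z|=3
  updated: d(FZ,L)=21, d(FZ,S)=39/2
2. join L+S (d=19) ⇒ LS; edges |L|=19/2, |S|=19/2
  updated: d(FZ,LS)=81/4
3. join FZ+LS (d=81/4) ⇒ FLSZ; edges |FZ|=57/8, |LS|=5/8
final tree: ((F:3,Z:3):57/8,(L:19/2,S:19/2):5/8)
total length: 131/4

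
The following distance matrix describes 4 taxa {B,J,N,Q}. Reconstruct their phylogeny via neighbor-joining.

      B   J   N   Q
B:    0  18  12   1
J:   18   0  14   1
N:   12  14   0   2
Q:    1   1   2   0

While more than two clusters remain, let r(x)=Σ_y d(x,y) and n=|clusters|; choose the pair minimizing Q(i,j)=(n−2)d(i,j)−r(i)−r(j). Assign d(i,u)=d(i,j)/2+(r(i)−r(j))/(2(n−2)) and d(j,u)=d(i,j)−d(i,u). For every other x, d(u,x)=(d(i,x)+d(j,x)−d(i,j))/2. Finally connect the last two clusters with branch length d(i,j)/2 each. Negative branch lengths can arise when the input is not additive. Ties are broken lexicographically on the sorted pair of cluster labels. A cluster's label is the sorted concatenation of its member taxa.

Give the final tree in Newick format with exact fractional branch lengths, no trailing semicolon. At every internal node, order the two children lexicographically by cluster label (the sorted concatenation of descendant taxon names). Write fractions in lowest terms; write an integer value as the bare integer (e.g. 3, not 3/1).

iteration 1: select B,N (d=12, Q=-35); attach at lengths (27/4, 21/4); label the merged cluster BN
  updated: d(BN,J)=10, d(BN,Q)=-9/2
iteration 2: select BN,J (d=10, Q=-13/2); attach at lengths (9/4, 31/4); label the merged cluster BJN
  updated: d(BJN,Q)=-27/4
iteration 3: select BJN,Q (d=-27/4); attach at lengths (-27/8, -27/8); label the merged cluster BJNQ
final tree: (((B:27/4,N:21/4):9/4,J:31/4):-27/8,Q:-27/8)
total length: 61/4

(((B:27/4,N:21/4):9/4,J:31/4):-27/8,Q:-27/8)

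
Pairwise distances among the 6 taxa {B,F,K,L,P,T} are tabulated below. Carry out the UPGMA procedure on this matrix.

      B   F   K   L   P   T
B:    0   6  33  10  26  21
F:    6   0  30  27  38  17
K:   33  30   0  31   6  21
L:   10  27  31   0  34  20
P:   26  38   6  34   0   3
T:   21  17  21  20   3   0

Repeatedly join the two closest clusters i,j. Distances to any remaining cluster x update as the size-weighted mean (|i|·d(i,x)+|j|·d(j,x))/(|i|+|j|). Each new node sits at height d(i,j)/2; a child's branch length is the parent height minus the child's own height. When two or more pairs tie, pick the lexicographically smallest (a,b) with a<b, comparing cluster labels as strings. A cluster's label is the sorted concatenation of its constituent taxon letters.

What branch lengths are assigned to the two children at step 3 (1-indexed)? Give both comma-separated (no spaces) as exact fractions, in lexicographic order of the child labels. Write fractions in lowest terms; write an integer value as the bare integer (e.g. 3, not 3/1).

27/4,21/4

iteration 1: select P,T (d=3); attach at lengths (3/2, 3/2); label the merged cluster PT
  updated: d(B,PT)=47/2, d(F,PT)=55/2, d(K,PT)=27/2, d(L,PT)=27
iteration 2: select B,F (d=6); attach at lengths (3, 3); label the merged cluster BF
  updated: d(BF,K)=63/2, d(BF,L)=37/2, d(BF,PT)=51/2
iteration 3: select K,PT (d=27/2); attach at lengths (27/4, 21/4); label the merged cluster KPT
  updated: d(BF,KPT)=55/2, d(KPT,L)=85/3
iteration 4: select BF,L (d=37/2); attach at lengths (25/4, 37/4); label the merged cluster BFL
  updated: d(BFL,KPT)=250/9
iteration 5: select BFL,KPT (d=250/9); attach at lengths (167/36, 257/36); label the merged cluster BFKLPT
final tree: (((B:3,F:3):25/4,L:37/4):167/36,(K:27/4,(P:3/2,T:3/2):21/4):257/36)
total length: 869/18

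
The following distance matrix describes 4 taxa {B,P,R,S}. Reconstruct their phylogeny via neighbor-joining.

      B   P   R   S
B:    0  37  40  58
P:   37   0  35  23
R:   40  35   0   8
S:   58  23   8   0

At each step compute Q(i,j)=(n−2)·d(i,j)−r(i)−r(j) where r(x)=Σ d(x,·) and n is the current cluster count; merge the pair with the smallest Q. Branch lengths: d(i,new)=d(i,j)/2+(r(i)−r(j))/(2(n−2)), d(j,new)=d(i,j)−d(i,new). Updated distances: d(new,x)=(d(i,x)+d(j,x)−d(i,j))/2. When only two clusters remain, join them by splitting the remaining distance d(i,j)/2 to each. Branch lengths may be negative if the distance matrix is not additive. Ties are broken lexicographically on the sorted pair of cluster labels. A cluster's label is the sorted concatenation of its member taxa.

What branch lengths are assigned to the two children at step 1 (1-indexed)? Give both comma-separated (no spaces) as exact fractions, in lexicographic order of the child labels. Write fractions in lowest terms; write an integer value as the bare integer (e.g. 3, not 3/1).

iteration 1: select B,P (d=37, Q=-156); attach at lengths (57/2, 17/2); label the merged cluster BP
  updated: d(BP,R)=19, d(BP,S)=22
iteration 2: select BP,R (d=19, Q=-49); attach at lengths (33/2, 5/2); label the merged cluster BPR
  updated: d(BPR,S)=11/2
iteration 3: select BPR,S (d=11/2); attach at lengths (11/4, 11/4); label the merged cluster BPRS
final tree: (((B:57/2,P:17/2):33/2,R:5/2):11/4,S:11/4)
total length: 123/2

57/2,17/2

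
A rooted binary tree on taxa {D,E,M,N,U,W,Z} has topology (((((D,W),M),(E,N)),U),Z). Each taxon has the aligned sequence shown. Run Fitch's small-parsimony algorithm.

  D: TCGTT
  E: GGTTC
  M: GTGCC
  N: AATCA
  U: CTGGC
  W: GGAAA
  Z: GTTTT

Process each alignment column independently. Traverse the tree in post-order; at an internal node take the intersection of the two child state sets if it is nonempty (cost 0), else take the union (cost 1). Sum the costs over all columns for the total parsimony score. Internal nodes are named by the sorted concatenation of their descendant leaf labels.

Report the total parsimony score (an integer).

18

DW@0: {T} ∪ {G} = {G,T} (union, +1)
DMW@0: {G,T} ∩ {G} = {G} (intersection, +0)
EN@0: {G} ∪ {A} = {A,G} (union, +1)
DEMNW@0: {G} ∩ {A,G} = {G} (intersection, +0)
DEMNUW@0: {G} ∪ {C} = {C,G} (union, +1)
DEMNUWZ@0: {C,G} ∩ {G} = {G} (intersection, +0)
DW@1: {C} ∪ {G} = {C,G} (union, +1)
DMW@1: {C,G} ∪ {T} = {C,G,T} (union, +1)
EN@1: {G} ∪ {A} = {A,G} (union, +1)
DEMNW@1: {C,G,T} ∩ {A,G} = {G} (intersection, +0)
DEMNUW@1: {G} ∪ {T} = {G,T} (union, +1)
DEMNUWZ@1: {G,T} ∩ {T} = {T} (intersection, +0)
DW@2: {G} ∪ {A} = {A,G} (union, +1)
DMW@2: {A,G} ∩ {G} = {G} (intersection, +0)
EN@2: {T} ∩ {T} = {T} (intersection, +0)
DEMNW@2: {G} ∪ {T} = {G,T} (union, +1)
DEMNUW@2: {G,T} ∩ {G} = {G} (intersection, +0)
DEMNUWZ@2: {G} ∪ {T} = {G,T} (union, +1)
DW@3: {T} ∪ {A} = {A,T} (union, +1)
DMW@3: {A,T} ∪ {C} = {A,C,T} (union, +1)
EN@3: {T} ∪ {C} = {C,T} (union, +1)
DEMNW@3: {A,C,T} ∩ {C,T} = {C,T} (intersection, +0)
DEMNUW@3: {C,T} ∪ {G} = {C,G,T} (union, +1)
DEMNUWZ@3: {C,G,T} ∩ {T} = {T} (intersection, +0)
DW@4: {T} ∪ {A} = {A,T} (union, +1)
DMW@4: {A,T} ∪ {C} = {A,C,T} (union, +1)
EN@4: {C} ∪ {A} = {A,C} (union, +1)
DEMNW@4: {A,C,T} ∩ {A,C} = {A,C} (intersection, +0)
DEMNUW@4: {A,C} ∩ {C} = {C} (intersection, +0)
DEMNUWZ@4: {C} ∪ {T} = {C,T} (union, +1)
per-site changes: [3, 4, 3, 4, 4]; total = 18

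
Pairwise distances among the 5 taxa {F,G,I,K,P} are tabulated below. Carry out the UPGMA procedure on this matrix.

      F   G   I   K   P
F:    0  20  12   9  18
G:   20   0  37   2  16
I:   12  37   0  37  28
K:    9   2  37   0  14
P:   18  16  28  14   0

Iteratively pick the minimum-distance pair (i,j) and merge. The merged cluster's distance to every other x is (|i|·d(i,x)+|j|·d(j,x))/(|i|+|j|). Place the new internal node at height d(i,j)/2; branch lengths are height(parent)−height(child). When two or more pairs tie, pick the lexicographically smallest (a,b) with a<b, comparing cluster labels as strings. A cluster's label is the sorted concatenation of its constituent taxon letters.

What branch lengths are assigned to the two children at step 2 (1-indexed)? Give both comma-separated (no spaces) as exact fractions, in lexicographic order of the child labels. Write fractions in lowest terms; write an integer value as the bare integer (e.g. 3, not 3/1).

1. join G+K (d=2) ⇒ GK; edges |G|=1, |K|=1
  updated: d(F,GK)=29/2, d(GK,I)=37, d(GK,P)=15
2. join F+I (d=12) ⇒ FI; edges |F|=6, |I|=6
  updated: d(FI,GK)=103/4, d(FI,P)=23
3. join GK+P (d=15) ⇒ GKP; edges |GK|=13/2, |P|=15/2
  updated: d(FI,GKP)=149/6
4. join FI+GKP (d=149/6) ⇒ FGIKP; edges |FI|=77/12, |GKP|=59/12
final tree: ((F:6,I:6):77/12,((G:1,K:1):13/2,P:15/2):59/12)
total length: 118/3

6,6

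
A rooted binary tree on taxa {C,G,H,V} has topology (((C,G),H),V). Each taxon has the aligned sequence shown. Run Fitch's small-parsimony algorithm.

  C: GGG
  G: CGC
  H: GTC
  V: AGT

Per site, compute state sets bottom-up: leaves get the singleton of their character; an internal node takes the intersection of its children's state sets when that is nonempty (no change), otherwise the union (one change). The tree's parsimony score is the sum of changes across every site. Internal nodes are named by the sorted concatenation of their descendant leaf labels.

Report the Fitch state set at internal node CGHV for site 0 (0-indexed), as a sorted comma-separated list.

CG@0: {G} ∪ {C} = {C,G} (union, +1)
CGH@0: {C,G} ∩ {G} = {G} (intersection, +0)
CGHV@0: {G} ∪ {A} = {A,G} (union, +1)
CG@1: {G} ∩ {G} = {G} (intersection, +0)
CGH@1: {G} ∪ {T} = {G,T} (union, +1)
CGHV@1: {G,T} ∩ {G} = {G} (intersection, +0)
CG@2: {G} ∪ {C} = {C,G} (union, +1)
CGH@2: {C,G} ∩ {C} = {C} (intersection, +0)
CGHV@2: {C} ∪ {T} = {C,T} (union, +1)
per-site changes: [2, 1, 2]; total = 5

A,G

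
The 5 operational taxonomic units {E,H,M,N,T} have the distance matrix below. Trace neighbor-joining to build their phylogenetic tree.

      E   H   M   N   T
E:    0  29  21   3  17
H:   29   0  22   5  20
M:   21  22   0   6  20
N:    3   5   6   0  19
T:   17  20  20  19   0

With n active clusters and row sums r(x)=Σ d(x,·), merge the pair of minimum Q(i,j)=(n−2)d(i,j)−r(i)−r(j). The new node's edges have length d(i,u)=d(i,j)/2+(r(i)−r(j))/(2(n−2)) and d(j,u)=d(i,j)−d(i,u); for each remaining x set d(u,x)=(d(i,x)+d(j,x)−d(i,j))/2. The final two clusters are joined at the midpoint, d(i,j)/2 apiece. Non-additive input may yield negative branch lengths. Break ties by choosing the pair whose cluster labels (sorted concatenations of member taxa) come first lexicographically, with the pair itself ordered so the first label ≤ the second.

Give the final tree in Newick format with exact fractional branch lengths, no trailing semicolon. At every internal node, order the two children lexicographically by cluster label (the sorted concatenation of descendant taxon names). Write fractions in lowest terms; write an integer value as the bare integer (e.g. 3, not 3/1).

((((E:15/2,T:19/2):29/8,M:67/8):25/8,H:79/8):-39/16,N:-39/16)

iteration 1: select E,T (d=17, Q=-95); attach at lengths (15/2, 19/2); label the merged cluster ET
  updated: d(ET,H)=16, d(ET,M)=12, d(ET,N)=5/2
iteration 2: select ET,M (d=12, Q=-93/2); attach at lengths (29/8, 67/8); label the merged cluster EMT
  updated: d(EMT,H)=13, d(EMT,N)=-7/4
iteration 3: select EMT,H (d=13, Q=-65/4); attach at lengths (25/8, 79/8); label the merged cluster EHMT
  updated: d(EHMT,N)=-39/8
iteration 4: select EHMT,N (d=-39/8); attach at lengths (-39/16, -39/16); label the merged cluster EHMNT
final tree: ((((E:15/2,T:19/2):29/8,M:67/8):25/8,H:79/8):-39/16,N:-39/16)
total length: 297/8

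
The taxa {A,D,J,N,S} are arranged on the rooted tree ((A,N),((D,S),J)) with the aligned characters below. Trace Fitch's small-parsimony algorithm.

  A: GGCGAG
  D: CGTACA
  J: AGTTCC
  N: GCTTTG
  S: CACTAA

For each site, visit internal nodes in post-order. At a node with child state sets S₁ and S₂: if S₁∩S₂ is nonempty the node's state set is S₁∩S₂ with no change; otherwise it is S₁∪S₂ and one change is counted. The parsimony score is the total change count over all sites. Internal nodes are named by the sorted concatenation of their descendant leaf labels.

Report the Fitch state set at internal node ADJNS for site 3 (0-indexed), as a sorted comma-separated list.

site 0, node AN: A={G} ∩ N={G} → {G} (+0)
site 0, node DS: D={C} ∩ S={C} → {C} (+0)
site 0, node DJS: DS={C} ∪ J={A} → {A,C} (+1)
site 0, node ADJNS: AN={G} ∪ DJS={A,C} → {A,C,G} (+1)
site 1, node AN: A={G} ∪ N={C} → {C,G} (+1)
site 1, node DS: D={G} ∪ S={A} → {A,G} (+1)
site 1, node DJS: DS={A,G} ∩ J={G} → {G} (+0)
site 1, node ADJNS: AN={C,G} ∩ DJS={G} → {G} (+0)
site 2, node AN: A={C} ∪ N={T} → {C,T} (+1)
site 2, node DS: D={T} ∪ S={C} → {C,T} (+1)
site 2, node DJS: DS={C,T} ∩ J={T} → {T} (+0)
site 2, node ADJNS: AN={C,T} ∩ DJS={T} → {T} (+0)
site 3, node AN: A={G} ∪ N={T} → {G,T} (+1)
site 3, node DS: D={A} ∪ S={T} → {A,T} (+1)
site 3, node DJS: DS={A,T} ∩ J={T} → {T} (+0)
site 3, node ADJNS: AN={G,T} ∩ DJS={T} → {T} (+0)
site 4, node AN: A={A} ∪ N={T} → {A,T} (+1)
site 4, node DS: D={C} ∪ S={A} → {A,C} (+1)
site 4, node DJS: DS={A,C} ∩ J={C} → {C} (+0)
site 4, node ADJNS: AN={A,T} ∪ DJS={C} → {A,C,T} (+1)
site 5, node AN: A={G} ∩ N={G} → {G} (+0)
site 5, node DS: D={A} ∩ S={A} → {A} (+0)
site 5, node DJS: DS={A} ∪ J={C} → {A,C} (+1)
site 5, node ADJNS: AN={G} ∪ DJS={A,C} → {A,C,G} (+1)
per-site changes: [2, 2, 2, 2, 3, 2]; total = 13

T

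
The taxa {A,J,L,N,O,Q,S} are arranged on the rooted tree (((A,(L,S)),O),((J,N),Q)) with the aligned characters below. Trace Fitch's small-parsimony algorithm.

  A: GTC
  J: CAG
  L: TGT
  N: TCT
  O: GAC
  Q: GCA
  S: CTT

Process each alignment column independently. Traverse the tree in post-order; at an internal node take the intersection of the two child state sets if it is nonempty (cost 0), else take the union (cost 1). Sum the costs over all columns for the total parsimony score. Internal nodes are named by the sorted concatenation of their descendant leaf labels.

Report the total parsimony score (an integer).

12

LS@0: {T} ∪ {C} = {C,T} (union, +1)
ALS@0: {G} ∪ {C,T} = {C,G,T} (union, +1)
ALOS@0: {C,G,T} ∩ {G} = {G} (intersection, +0)
JN@0: {C} ∪ {T} = {C,T} (union, +1)
JNQ@0: {C,T} ∪ {G} = {C,G,T} (union, +1)
AJLNOQS@0: {G} ∩ {C,G,T} = {G} (intersection, +0)
LS@1: {G} ∪ {T} = {G,T} (union, +1)
ALS@1: {T} ∩ {G,T} = {T} (intersection, +0)
ALOS@1: {T} ∪ {A} = {A,T} (union, +1)
JN@1: {A} ∪ {C} = {A,C} (union, +1)
JNQ@1: {A,C} ∩ {C} = {C} (intersection, +0)
AJLNOQS@1: {A,T} ∪ {C} = {A,C,T} (union, +1)
LS@2: {T} ∩ {T} = {T} (intersection, +0)
ALS@2: {C} ∪ {T} = {C,T} (union, +1)
ALOS@2: {C,T} ∩ {C} = {C} (intersection, +0)
JN@2: {G} ∪ {T} = {G,T} (union, +1)
JNQ@2: {G,T} ∪ {A} = {A,G,T} (union, +1)
AJLNOQS@2: {C} ∪ {A,G,T} = {A,C,G,T} (union, +1)
per-site changes: [4, 4, 4]; total = 12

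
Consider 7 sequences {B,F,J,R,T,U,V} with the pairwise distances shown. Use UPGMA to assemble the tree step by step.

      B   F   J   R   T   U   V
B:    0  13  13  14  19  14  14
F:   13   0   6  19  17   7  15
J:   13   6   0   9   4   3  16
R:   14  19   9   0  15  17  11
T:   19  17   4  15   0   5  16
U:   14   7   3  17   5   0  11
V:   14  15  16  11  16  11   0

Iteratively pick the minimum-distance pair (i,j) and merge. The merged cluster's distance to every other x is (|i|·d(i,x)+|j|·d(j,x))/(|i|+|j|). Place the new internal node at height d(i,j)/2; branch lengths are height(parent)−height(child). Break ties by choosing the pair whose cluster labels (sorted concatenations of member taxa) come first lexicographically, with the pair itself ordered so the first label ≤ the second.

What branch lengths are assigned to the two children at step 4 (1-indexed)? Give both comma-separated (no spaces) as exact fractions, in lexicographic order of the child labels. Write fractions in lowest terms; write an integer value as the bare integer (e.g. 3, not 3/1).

1. join J+U (d=3) ⇒ JU; edges |J|=3/2, |U|=3/2
  updated: d(B,JU)=27/2, d(F,JU)=13/2, d(JU,R)=13, d(JU,T)=9/2, d(JU,V)=27/2
2. join JU+T (d=9/2) ⇒ JTU; edges |JU|=3/4, |T|=9/4
  updated: d(B,JTU)=46/3, d(F,JTU)=10, d(JTU,R)=41/3, d(JTU,V)=43/3
3. join F+JTU (d=10) ⇒ FJTU; edges |F|=5, |JTU|=11/4
  updated: d(B,FJTU)=59/4, d(FJTU,R)=15, d(FJTU,V)=29/2
4. join R+V (d=11) ⇒ RV; edges |R|=11/2, |V|=11/2
  updated: d(B,RV)=14, d(FJTU,RV)=59/4
5. join B+RV (d=14) ⇒ BRV; edges |B|=7, |RV|=3/2
  updated: d(BRV,FJTU)=59/4
6. join BRV+FJTU (d=59/4) ⇒ BFJRTUV; edges |BRV|=3/8, |FJTU|=19/8
final tree: ((B:7,(R:11/2,V:11/2):3/2):3/8,(F:5,((J:3/2,U:3/2):3/4,T:9/4):11/4):19/8)
total length: 36

11/2,11/2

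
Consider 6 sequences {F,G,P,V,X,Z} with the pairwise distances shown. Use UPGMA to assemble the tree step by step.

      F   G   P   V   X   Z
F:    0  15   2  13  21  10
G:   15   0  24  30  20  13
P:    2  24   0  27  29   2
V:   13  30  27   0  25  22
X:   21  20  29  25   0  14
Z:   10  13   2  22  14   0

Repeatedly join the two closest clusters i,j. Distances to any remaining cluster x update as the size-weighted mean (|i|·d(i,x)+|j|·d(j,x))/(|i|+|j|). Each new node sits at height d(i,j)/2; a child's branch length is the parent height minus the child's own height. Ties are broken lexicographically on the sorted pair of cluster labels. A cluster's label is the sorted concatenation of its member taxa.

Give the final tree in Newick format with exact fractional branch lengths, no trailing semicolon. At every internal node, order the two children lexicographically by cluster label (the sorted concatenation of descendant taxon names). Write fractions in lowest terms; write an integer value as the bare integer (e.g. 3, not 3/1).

step 1: merge (F,P) at d=2; branch lengths F→1, P→1; new cluster FP
  updated: d(FP,G)=39/2, d(FP,V)=20, d(FP,X)=25, d(FP,Z)=6
step 2: merge (FP,Z) at d=6; branch lengths FP→2, Z→3; new cluster FPZ
  updated: d(FPZ,G)=52/3, d(FPZ,V)=62/3, d(FPZ,X)=64/3
step 3: merge (FPZ,G) at d=52/3; branch lengths FPZ→17/3, G→26/3; new cluster FGPZ
  updated: d(FGPZ,V)=23, d(FGPZ,X)=21
step 4: merge (FGPZ,X) at d=21; branch lengths FGPZ→11/6, X→21/2; new cluster FGPXZ
  updated: d(FGPXZ,V)=117/5
step 5: merge (FGPXZ,V) at d=117/5; branch lengths FGPXZ→6/5, V→117/10; new cluster FGPVXZ
final tree: (((((F:1,P:1):2,Z:3):17/3,G:26/3):11/6,X:21/2):6/5,V:117/10)
total length: 1397/30

(((((F:1,P:1):2,Z:3):17/3,G:26/3):11/6,X:21/2):6/5,V:117/10)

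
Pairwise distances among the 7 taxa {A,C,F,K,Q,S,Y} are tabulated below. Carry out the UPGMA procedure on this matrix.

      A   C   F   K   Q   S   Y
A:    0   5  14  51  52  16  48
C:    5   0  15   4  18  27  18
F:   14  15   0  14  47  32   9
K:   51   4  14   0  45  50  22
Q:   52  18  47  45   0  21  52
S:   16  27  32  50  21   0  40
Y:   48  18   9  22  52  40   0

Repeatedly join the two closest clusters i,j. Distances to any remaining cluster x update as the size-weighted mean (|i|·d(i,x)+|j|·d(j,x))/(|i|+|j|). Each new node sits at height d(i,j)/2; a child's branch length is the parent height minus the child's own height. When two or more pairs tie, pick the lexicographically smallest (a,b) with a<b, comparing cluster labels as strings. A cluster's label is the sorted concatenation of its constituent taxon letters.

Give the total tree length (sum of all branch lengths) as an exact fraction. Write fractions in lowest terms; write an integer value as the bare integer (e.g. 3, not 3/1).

1. join C+K (d=4) ⇒ CK; edges |C|=2, |K|=2
  updated: d(A,CK)=28, d(CK,F)=29/2, d(CK,Q)=63/2, d(CK,S)=77/2, d(CK,Y)=20
2. join F+Y (d=9) ⇒ FY; edges |F|=9/2, |Y|=9/2
  updated: d(A,FY)=31, d(CK,FY)=69/4, d(FY,Q)=99/2, d(FY,S)=36
3. join A+S (d=16) ⇒ AS; edges |A|=8, |S|=8
  updated: d(AS,CK)=133/4, d(AS,FY)=67/2, d(AS,Q)=73/2
4. join CK+FY (d=69/4) ⇒ CFKY; edges |CK|=53/8, |FY|=33/8
  updated: d(AS,CFKY)=267/8, d(CFKY,Q)=81/2
5. join AS+CFKY (d=267/8) ⇒ ACFKSY; edges |AS|=139/16, |CFKY|=129/16
  updated: d(ACFKSY,Q)=235/6
6. join ACFKSY+Q (d=235/6) ⇒ ACFKQSY; edges |ACFKSY|=139/48, |Q|=235/12
final tree: (((A:8,S:8):139/16,((C:2,K:2):53/8,(F:9/2,Y:9/2):33/8):129/16):139/48,Q:235/12)
total length: 3791/48

3791/48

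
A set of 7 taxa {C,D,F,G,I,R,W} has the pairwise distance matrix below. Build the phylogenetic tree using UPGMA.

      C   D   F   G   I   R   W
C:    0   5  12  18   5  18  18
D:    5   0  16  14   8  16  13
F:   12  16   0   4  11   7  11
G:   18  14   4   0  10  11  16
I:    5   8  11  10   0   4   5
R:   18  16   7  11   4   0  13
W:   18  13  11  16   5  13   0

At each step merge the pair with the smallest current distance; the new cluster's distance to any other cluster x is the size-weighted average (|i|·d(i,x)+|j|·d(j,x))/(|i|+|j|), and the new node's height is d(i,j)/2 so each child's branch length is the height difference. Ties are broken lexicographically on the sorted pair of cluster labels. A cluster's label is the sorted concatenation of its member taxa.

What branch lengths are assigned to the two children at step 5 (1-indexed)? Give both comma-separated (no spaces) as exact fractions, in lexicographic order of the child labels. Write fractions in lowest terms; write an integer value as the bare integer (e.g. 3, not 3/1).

iteration 1: select F,G (d=4); attach at lengths (2, 2); label the merged cluster FG
  updated: d(C,FG)=15, d(D,FG)=15, d(FG,I)=21/2, d(FG,R)=9, d(FG,W)=27/2
iteration 2: select I,R (d=4); attach at lengths (2, 2); label the merged cluster IR
  updated: d(C,IR)=23/2, d(D,IR)=12, d(FG,IR)=39/4, d(IR,W)=9
iteration 3: select C,D (d=5); attach at lengths (5/2, 5/2); label the merged cluster CD
  updated: d(CD,FG)=15, d(CD,IR)=47/4, d(CD,W)=31/2
iteration 4: select IR,W (d=9); attach at lengths (5/2, 9/2); label the merged cluster IRW
  updated: d(CD,IRW)=13, d(FG,IRW)=11
iteration 5: select FG,IRW (d=11); attach at lengths (7/2, 1); label the merged cluster FGIRW
  updated: d(CD,FGIRW)=69/5
iteration 6: select CD,FGIRW (d=69/5); attach at lengths (22/5, 7/5); label the merged cluster CDFGIRW
final tree: ((C:5/2,D:5/2):22/5,((F:2,G:2):7/2,((I:2,R:2):5/2,W:9/2):1):7/5)
total length: 303/10

7/2,1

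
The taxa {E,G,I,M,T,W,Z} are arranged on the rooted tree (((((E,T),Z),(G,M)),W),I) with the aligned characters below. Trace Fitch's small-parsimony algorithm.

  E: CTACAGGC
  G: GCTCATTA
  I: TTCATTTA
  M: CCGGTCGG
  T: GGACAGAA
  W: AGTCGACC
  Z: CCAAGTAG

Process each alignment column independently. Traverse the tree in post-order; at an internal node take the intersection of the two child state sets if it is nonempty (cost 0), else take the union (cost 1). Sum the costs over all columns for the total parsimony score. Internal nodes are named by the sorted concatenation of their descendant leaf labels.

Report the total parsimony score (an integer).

[col 0] ET: children E:{C}, T:{G} ∪→ {C,G}; cost 1
[col 0] ETZ: children ET:{C,G}, Z:{C} ∩→ {C}; cost 0
[col 0] GM: children G:{G}, M:{C} ∪→ {C,G}; cost 1
[col 0] EGMTZ: children ETZ:{C}, GM:{C,G} ∩→ {C}; cost 0
[col 0] EGMTWZ: children EGMTZ:{C}, W:{A} ∪→ {A,C}; cost 1
[col 0] EGIMTWZ: children EGMTWZ:{A,C}, I:{T} ∪→ {A,C,T}; cost 1
[col 1] ET: children E:{T}, T:{G} ∪→ {G,T}; cost 1
[col 1] ETZ: children ET:{G,T}, Z:{C} ∪→ {C,G,T}; cost 1
[col 1] GM: children G:{C}, M:{C} ∩→ {C}; cost 0
[col 1] EGMTZ: children ETZ:{C,G,T}, GM:{C} ∩→ {C}; cost 0
[col 1] EGMTWZ: children EGMTZ:{C}, W:{G} ∪→ {C,G}; cost 1
[col 1] EGIMTWZ: children EGMTWZ:{C,G}, I:{T} ∪→ {C,G,T}; cost 1
[col 2] ET: children E:{A}, T:{A} ∩→ {A}; cost 0
[col 2] ETZ: children ET:{A}, Z:{A} ∩→ {A}; cost 0
[col 2] GM: children G:{T}, M:{G} ∪→ {G,T}; cost 1
[col 2] EGMTZ: children ETZ:{A}, GM:{G,T} ∪→ {A,G,T}; cost 1
[col 2] EGMTWZ: children EGMTZ:{A,G,T}, W:{T} ∩→ {T}; cost 0
[col 2] EGIMTWZ: children EGMTWZ:{T}, I:{C} ∪→ {C,T}; cost 1
[col 3] ET: children E:{C}, T:{C} ∩→ {C}; cost 0
[col 3] ETZ: children ET:{C}, Z:{A} ∪→ {A,C}; cost 1
[col 3] GM: children G:{C}, M:{G} ∪→ {C,G}; cost 1
[col 3] EGMTZ: children ETZ:{A,C}, GM:{C,G} ∩→ {C}; cost 0
[col 3] EGMTWZ: children EGMTZ:{C}, W:{C} ∩→ {C}; cost 0
[col 3] EGIMTWZ: children EGMTWZ:{C}, I:{A} ∪→ {A,C}; cost 1
[col 4] ET: children E:{A}, T:{A} ∩→ {A}; cost 0
[col 4] ETZ: children ET:{A}, Z:{G} ∪→ {A,G}; cost 1
[col 4] GM: children G:{A}, M:{T} ∪→ {A,T}; cost 1
[col 4] EGMTZ: children ETZ:{A,G}, GM:{A,T} ∩→ {A}; cost 0
[col 4] EGMTWZ: children EGMTZ:{A}, W:{G} ∪→ {A,G}; cost 1
[col 4] EGIMTWZ: children EGMTWZ:{A,G}, I:{T} ∪→ {A,G,T}; cost 1
[col 5] ET: children E:{G}, T:{G} ∩→ {G}; cost 0
[col 5] ETZ: children ET:{G}, Z:{T} ∪→ {G,T}; cost 1
[col 5] GM: children G:{T}, M:{C} ∪→ {C,T}; cost 1
[col 5] EGMTZ: children ETZ:{G,T}, GM:{C,T} ∩→ {T}; cost 0
[col 5] EGMTWZ: children EGMTZ:{T}, W:{A} ∪→ {A,T}; cost 1
[col 5] EGIMTWZ: children EGMTWZ:{A,T}, I:{T} ∩→ {T}; cost 0
[col 6] ET: children E:{G}, T:{A} ∪→ {A,G}; cost 1
[col 6] ETZ: children ET:{A,G}, Z:{A} ∩→ {A}; cost 0
[col 6] GM: children G:{T}, M:{G} ∪→ {G,T}; cost 1
[col 6] EGMTZ: children ETZ:{A}, GM:{G,T} ∪→ {A,G,T}; cost 1
[col 6] EGMTWZ: children EGMTZ:{A,G,T}, W:{C} ∪→ {A,C,G,T}; cost 1
[col 6] EGIMTWZ: children EGMTWZ:{A,C,G,T}, I:{T} ∩→ {T}; cost 0
[col 7] ET: children E:{C}, T:{A} ∪→ {A,C}; cost 1
[col 7] ETZ: children ET:{A,C}, Z:{G} ∪→ {A,C,G}; cost 1
[col 7] GM: children G:{A}, M:{G} ∪→ {A,G}; cost 1
[col 7] EGMTZ: children ETZ:{A,C,G}, GM:{A,G} ∩→ {A,G}; cost 0
[col 7] EGMTWZ: children EGMTZ:{A,G}, W:{C} ∪→ {A,C,G}; cost 1
[col 7] EGIMTWZ: children EGMTWZ:{A,C,G}, I:{A} ∩→ {A}; cost 0
per-site changes: [4, 4, 3, 3, 4, 3, 4, 4]; total = 29

29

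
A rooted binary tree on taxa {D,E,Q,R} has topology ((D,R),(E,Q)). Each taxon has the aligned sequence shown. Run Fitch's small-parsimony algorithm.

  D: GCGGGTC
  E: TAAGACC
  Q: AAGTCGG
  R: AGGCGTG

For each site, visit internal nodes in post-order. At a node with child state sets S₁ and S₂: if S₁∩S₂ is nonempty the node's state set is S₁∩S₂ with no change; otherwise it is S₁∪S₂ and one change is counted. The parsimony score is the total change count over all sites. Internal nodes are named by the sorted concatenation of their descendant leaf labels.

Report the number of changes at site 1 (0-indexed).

[col 0] DR: children D:{G}, R:{A} ∪→ {A,G}; cost 1
[col 0] EQ: children E:{T}, Q:{A} ∪→ {A,T}; cost 1
[col 0] DEQR: children DR:{A,G}, EQ:{A,T} ∩→ {A}; cost 0
[col 1] DR: children D:{C}, R:{G} ∪→ {C,G}; cost 1
[col 1] EQ: children E:{A}, Q:{A} ∩→ {A}; cost 0
[col 1] DEQR: children DR:{C,G}, EQ:{A} ∪→ {A,C,G}; cost 1
[col 2] DR: children D:{G}, R:{G} ∩→ {G}; cost 0
[col 2] EQ: children E:{A}, Q:{G} ∪→ {A,G}; cost 1
[col 2] DEQR: children DR:{G}, EQ:{A,G} ∩→ {G}; cost 0
[col 3] DR: children D:{G}, R:{C} ∪→ {C,G}; cost 1
[col 3] EQ: children E:{G}, Q:{T} ∪→ {G,T}; cost 1
[col 3] DEQR: children DR:{C,G}, EQ:{G,T} ∩→ {G}; cost 0
[col 4] DR: children D:{G}, R:{G} ∩→ {G}; cost 0
[col 4] EQ: children E:{A}, Q:{C} ∪→ {A,C}; cost 1
[col 4] DEQR: children DR:{G}, EQ:{A,C} ∪→ {A,C,G}; cost 1
[col 5] DR: children D:{T}, R:{T} ∩→ {T}; cost 0
[col 5] EQ: children E:{C}, Q:{G} ∪→ {C,G}; cost 1
[col 5] DEQR: children DR:{T}, EQ:{C,G} ∪→ {C,G,T}; cost 1
[col 6] DR: children D:{C}, R:{G} ∪→ {C,G}; cost 1
[col 6] EQ: children E:{C}, Q:{G} ∪→ {C,G}; cost 1
[col 6] DEQR: children DR:{C,G}, EQ:{C,G} ∩→ {C,G}; cost 0
per-site changes: [2, 2, 1, 2, 2, 2, 2]; total = 13

2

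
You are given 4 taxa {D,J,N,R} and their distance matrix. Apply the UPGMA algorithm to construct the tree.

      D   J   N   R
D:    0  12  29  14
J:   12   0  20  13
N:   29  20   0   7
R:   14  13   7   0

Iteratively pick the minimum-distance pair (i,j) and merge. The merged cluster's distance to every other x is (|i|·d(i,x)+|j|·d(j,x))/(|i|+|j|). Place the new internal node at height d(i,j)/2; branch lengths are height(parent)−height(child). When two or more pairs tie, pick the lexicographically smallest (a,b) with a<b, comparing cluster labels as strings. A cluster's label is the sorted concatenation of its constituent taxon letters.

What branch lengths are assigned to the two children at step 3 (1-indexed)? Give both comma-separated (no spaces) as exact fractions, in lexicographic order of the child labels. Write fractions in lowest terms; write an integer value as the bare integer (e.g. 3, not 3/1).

7/2,6

step 1: merge (N,R) at d=7; branch lengths N→7/2, R→7/2; new cluster NR
  updated: d(D,NR)=43/2, d(J,NR)=33/2
step 2: merge (D,J) at d=12; branch lengths D→6, J→6; new cluster DJ
  updated: d(DJ,NR)=19
step 3: merge (DJ,NR) at d=19; branch lengths DJ→7/2, NR→6; new cluster DJNR
final tree: ((D:6,J:6):7/2,(N:7/2,R:7/2):6)
total length: 57/2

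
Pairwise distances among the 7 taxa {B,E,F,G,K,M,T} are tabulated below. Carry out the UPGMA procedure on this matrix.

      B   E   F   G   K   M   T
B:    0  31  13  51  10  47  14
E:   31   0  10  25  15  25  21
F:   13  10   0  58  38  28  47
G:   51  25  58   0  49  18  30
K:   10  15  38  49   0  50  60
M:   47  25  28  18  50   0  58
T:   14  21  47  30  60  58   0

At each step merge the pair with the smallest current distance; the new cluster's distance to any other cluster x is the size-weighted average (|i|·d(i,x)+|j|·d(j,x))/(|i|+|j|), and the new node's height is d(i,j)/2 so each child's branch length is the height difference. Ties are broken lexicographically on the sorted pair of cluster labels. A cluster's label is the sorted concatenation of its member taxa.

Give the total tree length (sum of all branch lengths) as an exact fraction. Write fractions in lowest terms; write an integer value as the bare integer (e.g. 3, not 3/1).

1. join B+K (d=10) ⇒ BK; edges |B|=5, |K|=5
  updated: d(BK,E)=23, d(BK,F)=51/2, d(BK,G)=50, d(BK,M)=97/2, d(BK,T)=37
2. join E+F (d=10) ⇒ EF; edges |E|=5, |F|=5
  updated: d(BK,EF)=97/4, d(EF,G)=83/2, d(EF,M)=53/2, d(EF,T)=34
3. join G+M (d=18) ⇒ GM; edges |G|=9, |M|=9
  updated: d(BK,GM)=197/4, d(EF,GM)=34, d(GM,T)=44
4. join BK+EF (d=97/4) ⇒ BEFK; edges |BK|=57/8, |EF|=57/8
  updated: d(BEFK,GM)=333/8, d(BEFK,T)=71/2
5. join BEFK+T (d=71/2) ⇒ BEFKT; edges |BEFK|=45/8, |T|=71/4
  updated: d(BEFKT,GM)=421/10
6. join BEFKT+GM (d=421/10) ⇒ BEFGKMT; edges |BEFKT|=33/10, |GM|=241/20
final tree: ((((B:5,K:5):57/8,(E:5,F:5):57/8):45/8,T:71/4):33/10,(G:9,M:9):241/20)
total length: 3639/40

3639/40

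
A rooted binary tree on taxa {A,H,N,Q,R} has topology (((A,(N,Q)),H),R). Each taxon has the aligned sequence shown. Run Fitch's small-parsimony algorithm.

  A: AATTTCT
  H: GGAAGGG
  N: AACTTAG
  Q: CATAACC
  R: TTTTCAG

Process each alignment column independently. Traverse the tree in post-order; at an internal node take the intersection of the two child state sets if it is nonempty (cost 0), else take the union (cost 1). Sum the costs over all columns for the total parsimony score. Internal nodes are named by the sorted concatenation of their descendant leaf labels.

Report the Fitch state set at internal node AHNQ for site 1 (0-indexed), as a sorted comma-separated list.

A,G

[col 0] NQ: children N:{A}, Q:{C} ∪→ {A,C}; cost 1
[col 0] ANQ: children A:{A}, NQ:{A,C} ∩→ {A}; cost 0
[col 0] AHNQ: children ANQ:{A}, H:{G} ∪→ {A,G}; cost 1
[col 0] AHNQR: children AHNQ:{A,G}, R:{T} ∪→ {A,G,T}; cost 1
[col 1] NQ: children N:{A}, Q:{A} ∩→ {A}; cost 0
[col 1] ANQ: children A:{A}, NQ:{A} ∩→ {A}; cost 0
[col 1] AHNQ: children ANQ:{A}, H:{G} ∪→ {A,G}; cost 1
[col 1] AHNQR: children AHNQ:{A,G}, R:{T} ∪→ {A,G,T}; cost 1
[col 2] NQ: children N:{C}, Q:{T} ∪→ {C,T}; cost 1
[col 2] ANQ: children A:{T}, NQ:{C,T} ∩→ {T}; cost 0
[col 2] AHNQ: children ANQ:{T}, H:{A} ∪→ {A,T}; cost 1
[col 2] AHNQR: children AHNQ:{A,T}, R:{T} ∩→ {T}; cost 0
[col 3] NQ: children N:{T}, Q:{A} ∪→ {A,T}; cost 1
[col 3] ANQ: children A:{T}, NQ:{A,T} ∩→ {T}; cost 0
[col 3] AHNQ: children ANQ:{T}, H:{A} ∪→ {A,T}; cost 1
[col 3] AHNQR: children AHNQ:{A,T}, R:{T} ∩→ {T}; cost 0
[col 4] NQ: children N:{T}, Q:{A} ∪→ {A,T}; cost 1
[col 4] ANQ: children A:{T}, NQ:{A,T} ∩→ {T}; cost 0
[col 4] AHNQ: children ANQ:{T}, H:{G} ∪→ {G,T}; cost 1
[col 4] AHNQR: children AHNQ:{G,T}, R:{C} ∪→ {C,G,T}; cost 1
[col 5] NQ: children N:{A}, Q:{C} ∪→ {A,C}; cost 1
[col 5] ANQ: children A:{C}, NQ:{A,C} ∩→ {C}; cost 0
[col 5] AHNQ: children ANQ:{C}, H:{G} ∪→ {C,G}; cost 1
[col 5] AHNQR: children AHNQ:{C,G}, R:{A} ∪→ {A,C,G}; cost 1
[col 6] NQ: children N:{G}, Q:{C} ∪→ {C,G}; cost 1
[col 6] ANQ: children A:{T}, NQ:{C,G} ∪→ {C,G,T}; cost 1
[col 6] AHNQ: children ANQ:{C,G,T}, H:{G} ∩→ {G}; cost 0
[col 6] AHNQR: children AHNQ:{G}, R:{G} ∩→ {G}; cost 0
per-site changes: [3, 2, 2, 2, 3, 3, 2]; total = 17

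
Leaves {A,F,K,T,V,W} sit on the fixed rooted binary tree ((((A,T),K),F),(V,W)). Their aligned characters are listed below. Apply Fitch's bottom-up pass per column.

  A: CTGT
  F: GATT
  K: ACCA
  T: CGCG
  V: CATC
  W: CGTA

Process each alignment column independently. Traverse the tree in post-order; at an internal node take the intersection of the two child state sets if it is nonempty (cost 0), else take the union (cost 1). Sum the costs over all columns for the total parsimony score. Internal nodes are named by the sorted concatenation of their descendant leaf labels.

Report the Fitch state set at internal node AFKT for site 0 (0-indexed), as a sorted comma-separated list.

A,C,G

AT@0: {C} ∩ {C} = {C} (intersection, +0)
AKT@0: {C} ∪ {A} = {A,C} (union, +1)
AFKT@0: {A,C} ∪ {G} = {A,C,G} (union, +1)
VW@0: {C} ∩ {C} = {C} (intersection, +0)
AFKTVW@0: {A,C,G} ∩ {C} = {C} (intersection, +0)
AT@1: {T} ∪ {G} = {G,T} (union, +1)
AKT@1: {G,T} ∪ {C} = {C,G,T} (union, +1)
AFKT@1: {C,G,T} ∪ {A} = {A,C,G,T} (union, +1)
VW@1: {A} ∪ {G} = {A,G} (union, +1)
AFKTVW@1: {A,C,G,T} ∩ {A,G} = {A,G} (intersection, +0)
AT@2: {G} ∪ {C} = {C,G} (union, +1)
AKT@2: {C,G} ∩ {C} = {C} (intersection, +0)
AFKT@2: {C} ∪ {T} = {C,T} (union, +1)
VW@2: {T} ∩ {T} = {T} (intersection, +0)
AFKTVW@2: {C,T} ∩ {T} = {T} (intersection, +0)
AT@3: {T} ∪ {G} = {G,T} (union, +1)
AKT@3: {G,T} ∪ {A} = {A,G,T} (union, +1)
AFKT@3: {A,G,T} ∩ {T} = {T} (intersection, +0)
VW@3: {C} ∪ {A} = {A,C} (union, +1)
AFKTVW@3: {T} ∪ {A,C} = {A,C,T} (union, +1)
per-site changes: [2, 4, 2, 4]; total = 12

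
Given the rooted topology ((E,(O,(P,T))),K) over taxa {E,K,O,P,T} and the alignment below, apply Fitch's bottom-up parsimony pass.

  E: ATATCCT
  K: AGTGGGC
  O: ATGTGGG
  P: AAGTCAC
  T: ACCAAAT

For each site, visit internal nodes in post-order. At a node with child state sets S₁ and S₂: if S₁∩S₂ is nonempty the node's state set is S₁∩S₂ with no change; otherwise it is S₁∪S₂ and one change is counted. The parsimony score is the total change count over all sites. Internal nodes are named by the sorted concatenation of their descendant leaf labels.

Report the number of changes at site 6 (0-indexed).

3

site 0, node PT: P={A} ∩ T={A} → {A} (+0)
site 0, node OPT: O={A} ∩ PT={A} → {A} (+0)
site 0, node EOPT: E={A} ∩ OPT={A} → {A} (+0)
site 0, node EKOPT: EOPT={A} ∩ K={A} → {A} (+0)
site 1, node PT: P={A} ∪ T={C} → {A,C} (+1)
site 1, node OPT: O={T} ∪ PT={A,C} → {A,C,T} (+1)
site 1, node EOPT: E={T} ∩ OPT={A,C,T} → {T} (+0)
site 1, node EKOPT: EOPT={T} ∪ K={G} → {G,T} (+1)
site 2, node PT: P={G} ∪ T={C} → {C,G} (+1)
site 2, node OPT: O={G} ∩ PT={C,G} → {G} (+0)
site 2, node EOPT: E={A} ∪ OPT={G} → {A,G} (+1)
site 2, node EKOPT: EOPT={A,G} ∪ K={T} → {A,G,T} (+1)
site 3, node PT: P={T} ∪ T={A} → {A,T} (+1)
site 3, node OPT: O={T} ∩ PT={A,T} → {T} (+0)
site 3, node EOPT: E={T} ∩ OPT={T} → {T} (+0)
site 3, node EKOPT: EOPT={T} ∪ K={G} → {G,T} (+1)
site 4, node PT: P={C} ∪ T={A} → {A,C} (+1)
site 4, node OPT: O={G} ∪ PT={A,C} → {A,C,G} (+1)
site 4, node EOPT: E={C} ∩ OPT={A,C,G} → {C} (+0)
site 4, node EKOPT: EOPT={C} ∪ K={G} → {C,G} (+1)
site 5, node PT: P={A} ∩ T={A} → {A} (+0)
site 5, node OPT: O={G} ∪ PT={A} → {A,G} (+1)
site 5, node EOPT: E={C} ∪ OPT={A,G} → {A,C,G} (+1)
site 5, node EKOPT: EOPT={A,C,G} ∩ K={G} → {G} (+0)
site 6, node PT: P={C} ∪ T={T} → {C,T} (+1)
site 6, node OPT: O={G} ∪ PT={C,T} → {C,G,T} (+1)
site 6, node EOPT: E={T} ∩ OPT={C,G,T} → {T} (+0)
site 6, node EKOPT: EOPT={T} ∪ K={C} → {C,T} (+1)
per-site changes: [0, 3, 3, 2, 3, 2, 3]; total = 16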